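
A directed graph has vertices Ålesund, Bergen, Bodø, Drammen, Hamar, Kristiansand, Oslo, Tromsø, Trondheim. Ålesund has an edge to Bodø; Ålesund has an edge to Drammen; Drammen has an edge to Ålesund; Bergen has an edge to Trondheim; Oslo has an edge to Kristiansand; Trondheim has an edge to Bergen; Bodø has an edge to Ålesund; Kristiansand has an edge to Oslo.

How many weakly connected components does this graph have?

5

From Ålesund: component {Ålesund, Bodø, Drammen}.
From Bergen: component {Bergen, Trondheim}.
From Hamar: component {Hamar}.
From Kristiansand: component {Kristiansand, Oslo}.
From Tromsø: component {Tromsø}.
That's 5 components.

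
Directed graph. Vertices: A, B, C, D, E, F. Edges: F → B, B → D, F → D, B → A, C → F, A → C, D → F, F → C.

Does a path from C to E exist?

No

Explore from C.
Distance 1: reach F.
Distance 2: reach B, D.
Distance 3: reach A.
The search from C is exhausted; no directed path reaches E.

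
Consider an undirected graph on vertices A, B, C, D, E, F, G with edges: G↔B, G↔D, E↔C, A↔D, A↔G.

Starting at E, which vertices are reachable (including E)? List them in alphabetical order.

Start at E.
Its neighbours: C.
Nothing further is reachable.

C, E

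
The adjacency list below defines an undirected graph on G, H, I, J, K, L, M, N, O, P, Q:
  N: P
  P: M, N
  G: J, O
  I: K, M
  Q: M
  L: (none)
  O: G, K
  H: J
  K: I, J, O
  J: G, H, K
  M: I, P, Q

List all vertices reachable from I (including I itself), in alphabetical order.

Start at I.
Its neighbours: K, M.
Then their neighbours: J, O, P, Q.
Then next layer: G, H, N.
Nothing further is reachable.

G, H, I, J, K, M, N, O, P, Q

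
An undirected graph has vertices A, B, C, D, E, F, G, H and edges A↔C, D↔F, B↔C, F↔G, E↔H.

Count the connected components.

3

From A: component {A, B, C}.
From D: component {D, F, G}.
From E: component {E, H}.
That's 3 components.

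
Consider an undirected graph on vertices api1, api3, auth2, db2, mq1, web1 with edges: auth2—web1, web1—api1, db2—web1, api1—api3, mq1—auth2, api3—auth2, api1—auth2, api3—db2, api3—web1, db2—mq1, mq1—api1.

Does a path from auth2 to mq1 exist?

Yes

Explore from auth2.
Distance 1: reach api1, api3, mq1, web1.
Found mq1.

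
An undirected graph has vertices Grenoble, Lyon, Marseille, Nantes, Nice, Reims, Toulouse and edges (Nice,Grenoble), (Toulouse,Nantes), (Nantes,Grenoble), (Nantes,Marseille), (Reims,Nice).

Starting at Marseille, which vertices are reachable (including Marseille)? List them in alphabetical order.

Start at Marseille.
Its neighbours: Nantes.
Then their neighbours: Grenoble, Toulouse.
Then next layer: Nice.
Then next layer: Reims.
Nothing further is reachable.

Grenoble, Marseille, Nantes, Nice, Reims, Toulouse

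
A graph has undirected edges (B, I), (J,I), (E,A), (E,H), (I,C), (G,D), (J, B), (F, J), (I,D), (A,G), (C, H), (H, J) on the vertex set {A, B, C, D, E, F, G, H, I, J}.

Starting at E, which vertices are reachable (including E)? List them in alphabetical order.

A, B, C, D, E, F, G, H, I, J

Start at E.
Its neighbours: A, H.
Then their neighbours: C, G, J.
Then next layer: B, D, F, I.
Every vertex is now reached.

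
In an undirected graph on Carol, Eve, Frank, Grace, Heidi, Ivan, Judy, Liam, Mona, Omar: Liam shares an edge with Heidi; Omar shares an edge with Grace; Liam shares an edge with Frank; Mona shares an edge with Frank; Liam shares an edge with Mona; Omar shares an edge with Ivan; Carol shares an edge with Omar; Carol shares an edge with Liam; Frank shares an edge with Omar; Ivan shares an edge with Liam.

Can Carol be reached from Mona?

Explore from Mona.
Distance 1: reach Frank, Liam.
Distance 2: reach Carol, Heidi, Ivan, Omar.
Found Carol.

Yes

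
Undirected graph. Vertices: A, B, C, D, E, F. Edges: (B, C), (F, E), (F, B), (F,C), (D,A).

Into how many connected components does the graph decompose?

From A: component {A, D}.
From B: component {B, C, E, F}.
That's 2 components.

2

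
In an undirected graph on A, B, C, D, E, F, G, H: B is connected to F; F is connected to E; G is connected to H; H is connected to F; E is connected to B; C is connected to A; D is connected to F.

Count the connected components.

2

From A: component {A, C}.
From B: component {B, D, E, F, G, H}.
That's 2 components.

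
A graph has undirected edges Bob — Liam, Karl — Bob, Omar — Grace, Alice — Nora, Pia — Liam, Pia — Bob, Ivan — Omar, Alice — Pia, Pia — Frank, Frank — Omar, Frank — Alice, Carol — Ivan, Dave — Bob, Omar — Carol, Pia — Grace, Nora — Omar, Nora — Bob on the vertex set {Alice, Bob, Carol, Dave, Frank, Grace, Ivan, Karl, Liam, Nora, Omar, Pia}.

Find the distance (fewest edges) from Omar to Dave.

Distance 0: Omar.
Distance 1: Carol, Frank, Grace, Ivan, Nora.
Distance 2: Alice, Bob, Pia.
Distance 3: Dave, Karl, Liam — contains Dave.

3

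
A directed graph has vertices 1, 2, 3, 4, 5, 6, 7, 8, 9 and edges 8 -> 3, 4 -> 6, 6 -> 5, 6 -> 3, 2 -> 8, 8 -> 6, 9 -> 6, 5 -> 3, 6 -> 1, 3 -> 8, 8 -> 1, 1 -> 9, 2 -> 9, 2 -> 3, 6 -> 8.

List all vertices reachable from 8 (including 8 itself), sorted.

1, 3, 5, 6, 8, 9

Start at 8.
Its neighbours: 1, 3, 6.
Then their neighbours: 5, 9.
Nothing further is reachable.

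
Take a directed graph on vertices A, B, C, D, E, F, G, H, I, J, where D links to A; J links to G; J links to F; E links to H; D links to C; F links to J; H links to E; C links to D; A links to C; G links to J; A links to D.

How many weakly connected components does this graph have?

5

From A: component {A, C, D}.
From B: component {B}.
From E: component {E, H}.
From F: component {F, G, J}.
From I: component {I}.
That's 5 components.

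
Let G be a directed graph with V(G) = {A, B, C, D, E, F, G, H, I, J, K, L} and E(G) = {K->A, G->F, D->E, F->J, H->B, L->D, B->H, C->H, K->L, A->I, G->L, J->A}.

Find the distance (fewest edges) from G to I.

4

Distance 0: G.
Distance 1: F, L.
Distance 2: D, J.
Distance 3: A, E.
Distance 4: I — contains I.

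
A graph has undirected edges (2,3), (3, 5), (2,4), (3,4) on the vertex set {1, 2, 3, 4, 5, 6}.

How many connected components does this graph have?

From 1: component {1}.
From 2: component {2, 3, 4, 5}.
From 6: component {6}.
That's 3 components.

3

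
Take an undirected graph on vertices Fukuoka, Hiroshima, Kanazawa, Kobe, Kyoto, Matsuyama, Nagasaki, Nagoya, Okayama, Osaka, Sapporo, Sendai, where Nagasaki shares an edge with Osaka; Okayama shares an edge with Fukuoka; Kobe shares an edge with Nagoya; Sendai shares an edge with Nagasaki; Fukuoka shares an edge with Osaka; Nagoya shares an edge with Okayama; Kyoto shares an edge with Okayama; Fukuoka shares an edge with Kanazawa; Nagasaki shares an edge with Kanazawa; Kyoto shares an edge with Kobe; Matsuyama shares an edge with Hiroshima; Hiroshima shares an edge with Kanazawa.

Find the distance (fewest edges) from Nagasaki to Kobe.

5

Distance 0: Nagasaki.
Distance 1: Kanazawa, Osaka, Sendai.
Distance 2: Fukuoka, Hiroshima.
Distance 3: Matsuyama, Okayama.
Distance 4: Kyoto, Nagoya.
Distance 5: Kobe — contains Kobe.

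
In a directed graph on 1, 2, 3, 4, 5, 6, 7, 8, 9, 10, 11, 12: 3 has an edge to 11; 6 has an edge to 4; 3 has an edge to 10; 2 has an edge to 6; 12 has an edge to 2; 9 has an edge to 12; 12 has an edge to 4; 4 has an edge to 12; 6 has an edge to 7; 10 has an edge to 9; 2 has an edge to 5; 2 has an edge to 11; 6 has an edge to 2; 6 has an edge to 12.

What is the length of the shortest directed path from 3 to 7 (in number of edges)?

6

Distance 0: 3.
Distance 1: 10, 11.
Distance 2: 9.
Distance 3: 12.
Distance 4: 2, 4.
Distance 5: 5, 6.
Distance 6: 7 — contains 7.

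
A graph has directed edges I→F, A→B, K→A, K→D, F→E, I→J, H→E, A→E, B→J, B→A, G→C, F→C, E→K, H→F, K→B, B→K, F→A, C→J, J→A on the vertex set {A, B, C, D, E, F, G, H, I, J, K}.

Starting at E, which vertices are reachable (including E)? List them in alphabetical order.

A, B, D, E, J, K

Start at E.
Its neighbours: K.
Then their neighbours: A, B, D.
Then next layer: J.
Nothing further is reachable.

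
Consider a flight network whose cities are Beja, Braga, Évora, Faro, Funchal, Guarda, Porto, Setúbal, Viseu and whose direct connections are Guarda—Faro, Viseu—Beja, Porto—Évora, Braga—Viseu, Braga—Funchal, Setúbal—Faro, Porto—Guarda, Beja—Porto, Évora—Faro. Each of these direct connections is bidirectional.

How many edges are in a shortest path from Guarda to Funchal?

Distance 0: Guarda.
Distance 1: Faro, Porto.
Distance 2: Beja, Évora, Setúbal.
Distance 3: Viseu.
Distance 4: Braga.
Distance 5: Funchal — contains Funchal.

5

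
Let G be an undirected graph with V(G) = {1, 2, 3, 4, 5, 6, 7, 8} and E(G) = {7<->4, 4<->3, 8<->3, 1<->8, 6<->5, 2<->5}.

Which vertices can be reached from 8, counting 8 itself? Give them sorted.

1, 3, 4, 7, 8

Start at 8.
Its neighbours: 1, 3.
Then their neighbours: 4.
Then next layer: 7.
Nothing further is reachable.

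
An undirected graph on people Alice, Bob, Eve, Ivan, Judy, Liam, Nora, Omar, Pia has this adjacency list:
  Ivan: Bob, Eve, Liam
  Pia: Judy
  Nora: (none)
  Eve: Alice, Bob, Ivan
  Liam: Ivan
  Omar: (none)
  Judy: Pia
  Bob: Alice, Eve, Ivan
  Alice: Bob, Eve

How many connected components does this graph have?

From Alice: component {Alice, Bob, Eve, Ivan, Liam}.
From Judy: component {Judy, Pia}.
From Nora: component {Nora}.
From Omar: component {Omar}.
That's 4 components.

4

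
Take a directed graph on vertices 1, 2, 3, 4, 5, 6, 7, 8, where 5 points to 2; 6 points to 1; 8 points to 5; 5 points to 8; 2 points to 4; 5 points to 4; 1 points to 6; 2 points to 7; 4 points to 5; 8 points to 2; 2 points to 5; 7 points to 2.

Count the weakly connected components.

3

From 1: component {1, 6}.
From 2: component {2, 4, 5, 7, 8}.
From 3: component {3}.
That's 3 components.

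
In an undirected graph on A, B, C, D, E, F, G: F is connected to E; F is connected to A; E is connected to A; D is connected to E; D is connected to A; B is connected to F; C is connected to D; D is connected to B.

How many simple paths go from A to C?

5

A–D–C
A–E–D–C
A–E–F–B–D–C
A–F–B–D–C
A–F–E–D–C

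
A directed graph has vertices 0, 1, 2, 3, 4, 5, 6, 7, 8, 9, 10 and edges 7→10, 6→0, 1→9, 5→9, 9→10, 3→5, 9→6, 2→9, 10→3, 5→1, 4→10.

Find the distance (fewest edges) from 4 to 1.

4

Distance 0: 4.
Distance 1: 10.
Distance 2: 3.
Distance 3: 5.
Distance 4: 1, 9 — contains 1.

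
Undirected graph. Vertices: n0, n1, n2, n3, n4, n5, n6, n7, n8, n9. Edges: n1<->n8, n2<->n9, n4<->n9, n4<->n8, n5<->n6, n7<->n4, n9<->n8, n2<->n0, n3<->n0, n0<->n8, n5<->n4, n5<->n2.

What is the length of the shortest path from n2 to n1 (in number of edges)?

3

Distance 0: n2.
Distance 1: n0, n5, n9.
Distance 2: n3, n4, n6, n8.
Distance 3: n1, n7 — contains n1.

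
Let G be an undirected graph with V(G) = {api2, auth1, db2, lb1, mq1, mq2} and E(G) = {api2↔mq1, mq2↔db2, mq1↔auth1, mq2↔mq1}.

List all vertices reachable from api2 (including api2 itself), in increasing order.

api2, auth1, db2, mq1, mq2

Start at api2.
Its neighbours: mq1.
Then their neighbours: auth1, mq2.
Then next layer: db2.
Nothing further is reachable.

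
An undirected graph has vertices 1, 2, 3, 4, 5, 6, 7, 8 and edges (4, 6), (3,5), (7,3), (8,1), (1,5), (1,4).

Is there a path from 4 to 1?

Yes

Explore from 4.
Distance 1: reach 1, 6.
Found 1.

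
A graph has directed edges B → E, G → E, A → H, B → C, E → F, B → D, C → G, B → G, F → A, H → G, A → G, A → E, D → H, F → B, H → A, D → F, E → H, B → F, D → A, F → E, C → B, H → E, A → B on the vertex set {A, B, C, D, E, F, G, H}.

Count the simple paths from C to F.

C→B→D→A→E→F
C→B→D→A→G→E→F
C→B→D→A→H→E→F
C→B→D→A→H→G→E→F
C→B→D→F
C→B→D→H→A→E→F
C→B→D→H→A→G→E→F
C→B→D→H→E→F
C→B→D→H→G→E→F
C→B→E→F
C→B→F
C→B→G→E→F
C→G→E→F
C→G→E→H→A→B→D→F
C→G→E→H→A→B→F

15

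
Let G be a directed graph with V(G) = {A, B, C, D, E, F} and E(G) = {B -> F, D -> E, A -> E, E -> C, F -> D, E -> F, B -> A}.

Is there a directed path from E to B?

No

Explore from E.
Distance 1: reach C, F.
Distance 2: reach D.
The search from E is exhausted; no directed path reaches B.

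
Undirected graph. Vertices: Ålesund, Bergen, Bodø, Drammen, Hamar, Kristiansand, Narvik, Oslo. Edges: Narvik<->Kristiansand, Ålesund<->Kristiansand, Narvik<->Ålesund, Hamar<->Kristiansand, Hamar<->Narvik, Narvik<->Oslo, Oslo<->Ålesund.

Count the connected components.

4

From Ålesund: component {Ålesund, Hamar, Kristiansand, Narvik, Oslo}.
From Bergen: component {Bergen}.
From Bodø: component {Bodø}.
From Drammen: component {Drammen}.
That's 4 components.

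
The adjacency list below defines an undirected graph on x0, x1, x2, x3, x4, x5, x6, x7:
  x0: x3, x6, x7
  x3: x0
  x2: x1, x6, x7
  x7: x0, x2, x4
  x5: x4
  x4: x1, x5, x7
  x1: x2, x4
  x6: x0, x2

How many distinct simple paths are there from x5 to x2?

x5–x4–x1–x2
x5–x4–x7–x0–x6–x2
x5–x4–x7–x2

3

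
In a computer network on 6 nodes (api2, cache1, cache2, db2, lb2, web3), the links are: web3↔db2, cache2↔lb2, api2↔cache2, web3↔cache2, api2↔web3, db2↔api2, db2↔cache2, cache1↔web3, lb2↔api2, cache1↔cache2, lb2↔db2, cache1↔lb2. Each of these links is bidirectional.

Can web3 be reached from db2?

Explore from db2.
Distance 1: reach api2, cache2, lb2, web3.
Found web3.

Yes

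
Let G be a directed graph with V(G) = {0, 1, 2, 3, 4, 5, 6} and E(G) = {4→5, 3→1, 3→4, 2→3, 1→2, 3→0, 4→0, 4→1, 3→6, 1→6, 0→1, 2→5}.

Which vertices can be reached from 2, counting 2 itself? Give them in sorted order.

Start at 2.
Its neighbours: 3, 5.
Then their neighbours: 0, 1, 4, 6.
Every vertex is now reached.

0, 1, 2, 3, 4, 5, 6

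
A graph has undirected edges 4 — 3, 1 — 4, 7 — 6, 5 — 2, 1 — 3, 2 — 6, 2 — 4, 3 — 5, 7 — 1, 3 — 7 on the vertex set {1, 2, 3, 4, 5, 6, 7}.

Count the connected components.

From 1: component {1, 2, 3, 4, 5, 6, 7}.
That's 1 component.

1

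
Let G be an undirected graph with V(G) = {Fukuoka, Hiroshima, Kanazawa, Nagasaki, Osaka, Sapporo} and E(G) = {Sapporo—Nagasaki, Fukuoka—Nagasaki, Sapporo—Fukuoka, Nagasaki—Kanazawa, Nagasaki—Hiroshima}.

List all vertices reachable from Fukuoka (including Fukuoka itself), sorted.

Fukuoka, Hiroshima, Kanazawa, Nagasaki, Sapporo

Start at Fukuoka.
Its neighbours: Nagasaki, Sapporo.
Then their neighbours: Hiroshima, Kanazawa.
Nothing further is reachable.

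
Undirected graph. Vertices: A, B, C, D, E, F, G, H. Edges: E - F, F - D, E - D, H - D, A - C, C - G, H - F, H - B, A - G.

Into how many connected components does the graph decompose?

From A: component {A, C, G}.
From B: component {B, D, E, F, H}.
That's 2 components.

2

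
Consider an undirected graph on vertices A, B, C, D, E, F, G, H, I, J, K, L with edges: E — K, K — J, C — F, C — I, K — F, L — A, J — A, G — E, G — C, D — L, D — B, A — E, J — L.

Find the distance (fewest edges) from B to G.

5

Distance 0: B.
Distance 1: D.
Distance 2: L.
Distance 3: A, J.
Distance 4: E, K.
Distance 5: F, G — contains G.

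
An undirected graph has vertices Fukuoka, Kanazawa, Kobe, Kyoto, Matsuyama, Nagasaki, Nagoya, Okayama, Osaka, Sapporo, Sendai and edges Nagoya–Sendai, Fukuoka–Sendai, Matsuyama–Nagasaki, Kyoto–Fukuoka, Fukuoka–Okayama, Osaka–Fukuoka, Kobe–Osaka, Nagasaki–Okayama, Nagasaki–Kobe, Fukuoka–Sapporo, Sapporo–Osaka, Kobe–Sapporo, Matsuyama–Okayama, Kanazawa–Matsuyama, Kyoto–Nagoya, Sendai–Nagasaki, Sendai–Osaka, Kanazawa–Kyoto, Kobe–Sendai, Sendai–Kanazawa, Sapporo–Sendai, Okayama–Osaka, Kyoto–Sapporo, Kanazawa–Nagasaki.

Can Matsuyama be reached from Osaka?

Yes

Explore from Osaka.
Distance 1: reach Fukuoka, Kobe, Okayama, Sapporo, Sendai.
Distance 2: reach Kanazawa, Kyoto, Matsuyama, Nagasaki, Nagoya.
Found Matsuyama.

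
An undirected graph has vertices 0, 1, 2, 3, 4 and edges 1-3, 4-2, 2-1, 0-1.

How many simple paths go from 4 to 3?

4–2–1–3

1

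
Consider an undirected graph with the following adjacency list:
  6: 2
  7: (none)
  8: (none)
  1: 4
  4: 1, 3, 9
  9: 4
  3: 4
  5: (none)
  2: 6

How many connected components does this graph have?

5

From 1: component {1, 3, 4, 9}.
From 2: component {2, 6}.
From 5: component {5}.
From 7: component {7}.
From 8: component {8}.
That's 5 components.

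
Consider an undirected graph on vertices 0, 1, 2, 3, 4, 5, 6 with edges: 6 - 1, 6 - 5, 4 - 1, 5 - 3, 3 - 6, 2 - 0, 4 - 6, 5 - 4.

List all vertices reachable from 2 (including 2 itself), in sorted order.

Start at 2.
Its neighbours: 0.
Nothing further is reachable.

0, 2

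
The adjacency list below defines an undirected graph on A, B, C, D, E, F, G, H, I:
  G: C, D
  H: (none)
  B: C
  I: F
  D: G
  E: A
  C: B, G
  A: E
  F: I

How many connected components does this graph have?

4

From A: component {A, E}.
From B: component {B, C, D, G}.
From F: component {F, I}.
From H: component {H}.
That's 4 components.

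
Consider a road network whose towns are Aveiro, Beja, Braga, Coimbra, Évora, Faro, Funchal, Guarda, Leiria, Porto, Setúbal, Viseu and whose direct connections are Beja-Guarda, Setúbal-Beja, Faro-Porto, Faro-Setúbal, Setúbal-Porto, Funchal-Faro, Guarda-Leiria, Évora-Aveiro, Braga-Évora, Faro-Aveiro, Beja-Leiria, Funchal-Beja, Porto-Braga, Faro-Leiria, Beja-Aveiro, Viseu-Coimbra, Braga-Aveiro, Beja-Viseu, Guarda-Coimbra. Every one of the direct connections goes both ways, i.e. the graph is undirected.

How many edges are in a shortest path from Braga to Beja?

Distance 0: Braga.
Distance 1: Aveiro, Évora, Porto.
Distance 2: Beja, Faro, Setúbal — contains Beja.

2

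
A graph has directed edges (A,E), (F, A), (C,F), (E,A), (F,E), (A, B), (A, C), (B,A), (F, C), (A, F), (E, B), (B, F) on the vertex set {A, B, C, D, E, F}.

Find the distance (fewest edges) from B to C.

Distance 0: B.
Distance 1: A, F.
Distance 2: C, E — contains C.

2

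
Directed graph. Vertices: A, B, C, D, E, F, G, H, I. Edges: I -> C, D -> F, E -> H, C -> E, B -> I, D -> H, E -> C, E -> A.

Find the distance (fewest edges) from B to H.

4

Distance 0: B.
Distance 1: I.
Distance 2: C.
Distance 3: E.
Distance 4: A, H — contains H.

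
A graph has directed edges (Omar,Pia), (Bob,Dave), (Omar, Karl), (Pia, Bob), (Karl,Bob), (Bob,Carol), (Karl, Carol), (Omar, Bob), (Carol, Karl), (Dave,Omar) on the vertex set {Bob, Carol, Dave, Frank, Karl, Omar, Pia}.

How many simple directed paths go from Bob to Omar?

1

Bob→Dave→Omar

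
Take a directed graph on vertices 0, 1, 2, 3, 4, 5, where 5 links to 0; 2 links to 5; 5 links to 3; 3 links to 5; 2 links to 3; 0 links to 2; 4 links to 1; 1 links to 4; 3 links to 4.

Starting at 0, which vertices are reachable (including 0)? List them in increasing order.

Start at 0.
Its neighbours: 2.
Then their neighbours: 3, 5.
Then next layer: 4.
Then next layer: 1.
Every vertex is now reached.

0, 1, 2, 3, 4, 5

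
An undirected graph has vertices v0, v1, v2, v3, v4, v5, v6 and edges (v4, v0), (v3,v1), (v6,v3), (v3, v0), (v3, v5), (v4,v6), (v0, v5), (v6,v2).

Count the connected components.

1

From v0: component {v0, v1, v2, v3, v4, v5, v6}.
That's 1 component.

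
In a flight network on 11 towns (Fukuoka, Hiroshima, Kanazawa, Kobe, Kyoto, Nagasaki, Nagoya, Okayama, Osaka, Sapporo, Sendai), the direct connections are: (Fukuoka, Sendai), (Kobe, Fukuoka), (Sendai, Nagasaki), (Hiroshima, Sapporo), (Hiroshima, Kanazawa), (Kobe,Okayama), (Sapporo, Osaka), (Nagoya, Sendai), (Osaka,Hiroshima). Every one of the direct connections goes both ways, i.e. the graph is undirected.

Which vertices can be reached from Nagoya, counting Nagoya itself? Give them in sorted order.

Start at Nagoya.
Its neighbours: Sendai.
Then their neighbours: Fukuoka, Nagasaki.
Then next layer: Kobe.
Then next layer: Okayama.
Nothing further is reachable.

Fukuoka, Kobe, Nagasaki, Nagoya, Okayama, Sendai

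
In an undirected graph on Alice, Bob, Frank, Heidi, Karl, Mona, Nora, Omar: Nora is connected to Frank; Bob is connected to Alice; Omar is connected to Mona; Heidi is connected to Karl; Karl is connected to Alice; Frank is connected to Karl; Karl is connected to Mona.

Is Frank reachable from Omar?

Explore from Omar.
Distance 1: reach Mona.
Distance 2: reach Karl.
Distance 3: reach Alice, Frank, Heidi.
Found Frank.

Yes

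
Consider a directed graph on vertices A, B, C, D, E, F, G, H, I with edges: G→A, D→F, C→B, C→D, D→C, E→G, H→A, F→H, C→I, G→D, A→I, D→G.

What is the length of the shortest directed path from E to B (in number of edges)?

Distance 0: E.
Distance 1: G.
Distance 2: A, D.
Distance 3: C, F, I.
Distance 4: B, H — contains B.

4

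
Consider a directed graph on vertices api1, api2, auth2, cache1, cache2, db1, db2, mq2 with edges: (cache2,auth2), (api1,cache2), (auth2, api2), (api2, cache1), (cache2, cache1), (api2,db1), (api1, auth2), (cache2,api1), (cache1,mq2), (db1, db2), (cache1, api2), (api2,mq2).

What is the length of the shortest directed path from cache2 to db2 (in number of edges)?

4

Distance 0: cache2.
Distance 1: api1, auth2, cache1.
Distance 2: api2, mq2.
Distance 3: db1.
Distance 4: db2 — contains db2.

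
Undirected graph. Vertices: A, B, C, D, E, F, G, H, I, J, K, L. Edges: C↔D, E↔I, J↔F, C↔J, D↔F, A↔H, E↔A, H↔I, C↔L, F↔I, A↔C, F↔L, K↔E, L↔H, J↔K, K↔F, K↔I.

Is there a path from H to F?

Explore from H.
Distance 1: reach A, I, L.
Distance 2: reach C, E, F, K.
Found F.

Yes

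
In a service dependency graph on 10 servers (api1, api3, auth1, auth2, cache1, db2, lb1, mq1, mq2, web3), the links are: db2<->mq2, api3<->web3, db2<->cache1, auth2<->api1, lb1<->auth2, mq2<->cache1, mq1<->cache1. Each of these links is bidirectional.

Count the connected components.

4

From api1: component {api1, auth2, lb1}.
From api3: component {api3, web3}.
From auth1: component {auth1}.
From cache1: component {cache1, db2, mq1, mq2}.
That's 4 components.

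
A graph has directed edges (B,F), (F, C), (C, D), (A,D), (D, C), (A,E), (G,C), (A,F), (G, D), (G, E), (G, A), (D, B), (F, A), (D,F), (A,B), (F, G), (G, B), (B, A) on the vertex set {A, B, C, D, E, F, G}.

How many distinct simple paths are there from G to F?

13

G→A→B→F
G→A→D→B→F
G→A→D→F
G→A→F
G→B→A→D→F
G→B→A→F
G→B→F
G→C→D→B→A→F
G→C→D→B→F
G→C→D→F
G→D→B→A→F
G→D→B→F
G→D→F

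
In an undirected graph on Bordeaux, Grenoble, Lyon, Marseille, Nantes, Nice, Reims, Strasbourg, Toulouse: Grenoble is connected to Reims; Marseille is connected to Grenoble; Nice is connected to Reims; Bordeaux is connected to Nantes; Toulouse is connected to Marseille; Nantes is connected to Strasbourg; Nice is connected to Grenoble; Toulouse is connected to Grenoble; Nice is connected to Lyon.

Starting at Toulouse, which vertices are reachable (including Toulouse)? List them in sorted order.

Grenoble, Lyon, Marseille, Nice, Reims, Toulouse

Start at Toulouse.
Its neighbours: Grenoble, Marseille.
Then their neighbours: Nice, Reims.
Then next layer: Lyon.
Nothing further is reachable.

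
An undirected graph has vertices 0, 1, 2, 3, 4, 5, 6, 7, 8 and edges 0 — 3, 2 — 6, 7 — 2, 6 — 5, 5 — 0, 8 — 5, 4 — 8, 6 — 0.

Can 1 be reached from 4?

No

Explore from 4.
Distance 1: reach 8.
Distance 2: reach 5.
Distance 3: reach 0, 6.
Distance 4: reach 2, 3.
Distance 5: reach 7.
The search is exhausted without reaching 1; it lies in a different component.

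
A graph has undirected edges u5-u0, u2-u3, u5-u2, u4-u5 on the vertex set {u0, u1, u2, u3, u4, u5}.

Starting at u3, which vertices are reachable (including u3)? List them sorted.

u0, u2, u3, u4, u5

Start at u3.
Its neighbours: u2.
Then their neighbours: u5.
Then next layer: u0, u4.
Nothing further is reachable.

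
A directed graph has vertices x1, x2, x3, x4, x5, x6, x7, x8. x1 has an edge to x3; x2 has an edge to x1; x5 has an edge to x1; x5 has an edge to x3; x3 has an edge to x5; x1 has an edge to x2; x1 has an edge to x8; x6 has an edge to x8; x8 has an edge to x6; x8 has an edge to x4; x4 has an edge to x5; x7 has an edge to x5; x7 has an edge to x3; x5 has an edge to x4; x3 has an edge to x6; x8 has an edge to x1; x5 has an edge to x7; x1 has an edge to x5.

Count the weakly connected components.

1

From x1: component {x1, x2, x3, x4, x5, x6, x7, x8}.
That's 1 component.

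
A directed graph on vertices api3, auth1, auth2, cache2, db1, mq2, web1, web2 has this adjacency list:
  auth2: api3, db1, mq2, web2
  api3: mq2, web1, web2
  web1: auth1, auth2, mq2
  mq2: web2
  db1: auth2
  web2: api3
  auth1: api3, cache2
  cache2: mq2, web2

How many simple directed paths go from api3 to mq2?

4

api3→mq2
api3→web1→auth1→cache2→mq2
api3→web1→auth2→mq2
api3→web1→mq2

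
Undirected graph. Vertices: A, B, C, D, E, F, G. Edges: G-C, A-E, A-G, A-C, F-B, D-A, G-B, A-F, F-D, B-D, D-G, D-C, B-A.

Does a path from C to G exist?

Yes

Explore from C.
Distance 1: reach A, D, G.
Found G.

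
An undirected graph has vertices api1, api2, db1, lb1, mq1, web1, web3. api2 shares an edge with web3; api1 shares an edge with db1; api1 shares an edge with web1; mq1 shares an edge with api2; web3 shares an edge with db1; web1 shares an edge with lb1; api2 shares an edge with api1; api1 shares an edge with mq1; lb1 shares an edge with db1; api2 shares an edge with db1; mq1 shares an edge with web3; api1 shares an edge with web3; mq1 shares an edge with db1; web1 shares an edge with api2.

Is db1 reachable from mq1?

Yes

Explore from mq1.
Distance 1: reach api1, api2, db1, web3.
Found db1.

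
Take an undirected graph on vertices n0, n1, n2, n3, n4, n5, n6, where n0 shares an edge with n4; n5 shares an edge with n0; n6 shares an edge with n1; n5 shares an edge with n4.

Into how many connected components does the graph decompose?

From n0: component {n0, n4, n5}.
From n1: component {n1, n6}.
From n2: component {n2}.
From n3: component {n3}.
That's 4 components.

4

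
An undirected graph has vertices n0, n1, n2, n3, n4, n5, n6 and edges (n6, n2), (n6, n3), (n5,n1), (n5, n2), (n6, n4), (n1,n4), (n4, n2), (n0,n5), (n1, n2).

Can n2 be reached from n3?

Yes

Explore from n3.
Distance 1: reach n6.
Distance 2: reach n2, n4.
Found n2.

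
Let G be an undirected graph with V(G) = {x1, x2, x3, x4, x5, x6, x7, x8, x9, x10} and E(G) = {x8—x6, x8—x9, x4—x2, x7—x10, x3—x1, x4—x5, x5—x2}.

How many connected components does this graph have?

4

From x1: component {x1, x3}.
From x2: component {x2, x4, x5}.
From x6: component {x6, x8, x9}.
From x7: component {x7, x10}.
That's 4 components.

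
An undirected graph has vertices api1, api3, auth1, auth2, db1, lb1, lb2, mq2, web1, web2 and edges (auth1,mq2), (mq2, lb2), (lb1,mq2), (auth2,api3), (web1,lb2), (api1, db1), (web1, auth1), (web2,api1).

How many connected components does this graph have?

3

From api1: component {api1, db1, web2}.
From api3: component {api3, auth2}.
From auth1: component {auth1, lb1, lb2, mq2, web1}.
That's 3 components.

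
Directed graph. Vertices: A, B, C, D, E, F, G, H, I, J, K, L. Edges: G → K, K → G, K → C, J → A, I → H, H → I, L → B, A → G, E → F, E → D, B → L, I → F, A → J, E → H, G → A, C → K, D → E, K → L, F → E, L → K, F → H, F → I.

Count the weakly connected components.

From A: component {A, B, C, G, J, K, L}.
From D: component {D, E, F, H, I}.
That's 2 components.

2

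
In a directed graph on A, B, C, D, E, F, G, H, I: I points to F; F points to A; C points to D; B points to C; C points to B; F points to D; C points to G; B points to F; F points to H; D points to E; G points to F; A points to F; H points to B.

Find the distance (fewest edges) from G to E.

Distance 0: G.
Distance 1: F.
Distance 2: A, D, H.
Distance 3: B, E — contains E.

3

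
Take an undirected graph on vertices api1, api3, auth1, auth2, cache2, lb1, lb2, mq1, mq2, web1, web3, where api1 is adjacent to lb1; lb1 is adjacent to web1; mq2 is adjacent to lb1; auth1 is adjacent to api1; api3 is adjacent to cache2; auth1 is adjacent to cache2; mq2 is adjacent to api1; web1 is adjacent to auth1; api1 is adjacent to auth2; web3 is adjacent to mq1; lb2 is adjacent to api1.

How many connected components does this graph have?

From api1: component {api1, api3, auth1, auth2, cache2, lb1, lb2, mq2, web1}.
From mq1: component {mq1, web3}.
That's 2 components.

2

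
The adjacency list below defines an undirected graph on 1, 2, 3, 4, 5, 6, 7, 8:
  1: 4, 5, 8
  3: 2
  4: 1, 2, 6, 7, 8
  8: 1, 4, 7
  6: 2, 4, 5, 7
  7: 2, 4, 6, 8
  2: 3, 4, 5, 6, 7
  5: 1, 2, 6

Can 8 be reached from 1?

Yes

Explore from 1.
Distance 1: reach 4, 5, 8.
Found 8.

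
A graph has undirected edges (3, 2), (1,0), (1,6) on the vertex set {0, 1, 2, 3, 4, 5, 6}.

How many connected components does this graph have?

4

From 0: component {0, 1, 6}.
From 2: component {2, 3}.
From 4: component {4}.
From 5: component {5}.
That's 4 components.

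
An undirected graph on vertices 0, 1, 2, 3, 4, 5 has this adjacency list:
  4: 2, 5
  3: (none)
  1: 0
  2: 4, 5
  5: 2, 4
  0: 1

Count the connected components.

From 0: component {0, 1}.
From 2: component {2, 4, 5}.
From 3: component {3}.
That's 3 components.

3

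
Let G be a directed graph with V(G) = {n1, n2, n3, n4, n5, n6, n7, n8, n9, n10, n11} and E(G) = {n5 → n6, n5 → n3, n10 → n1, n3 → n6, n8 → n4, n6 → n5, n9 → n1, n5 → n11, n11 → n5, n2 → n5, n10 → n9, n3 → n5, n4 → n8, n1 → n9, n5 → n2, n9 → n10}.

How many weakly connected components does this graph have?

4

From n1: component {n1, n9, n10}.
From n2: component {n2, n3, n5, n6, n11}.
From n4: component {n4, n8}.
From n7: component {n7}.
That's 4 components.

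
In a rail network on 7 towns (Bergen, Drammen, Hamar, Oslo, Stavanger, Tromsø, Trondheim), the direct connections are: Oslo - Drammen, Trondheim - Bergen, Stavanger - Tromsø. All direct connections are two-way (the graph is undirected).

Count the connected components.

From Bergen: component {Bergen, Trondheim}.
From Drammen: component {Drammen, Oslo}.
From Hamar: component {Hamar}.
From Stavanger: component {Stavanger, Tromsø}.
That's 4 components.

4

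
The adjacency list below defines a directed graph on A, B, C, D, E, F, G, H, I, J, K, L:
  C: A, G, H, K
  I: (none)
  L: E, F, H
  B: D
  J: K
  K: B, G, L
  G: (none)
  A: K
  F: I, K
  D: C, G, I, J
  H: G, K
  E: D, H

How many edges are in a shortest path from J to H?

3

Distance 0: J.
Distance 1: K.
Distance 2: B, G, L.
Distance 3: D, E, F, H — contains H.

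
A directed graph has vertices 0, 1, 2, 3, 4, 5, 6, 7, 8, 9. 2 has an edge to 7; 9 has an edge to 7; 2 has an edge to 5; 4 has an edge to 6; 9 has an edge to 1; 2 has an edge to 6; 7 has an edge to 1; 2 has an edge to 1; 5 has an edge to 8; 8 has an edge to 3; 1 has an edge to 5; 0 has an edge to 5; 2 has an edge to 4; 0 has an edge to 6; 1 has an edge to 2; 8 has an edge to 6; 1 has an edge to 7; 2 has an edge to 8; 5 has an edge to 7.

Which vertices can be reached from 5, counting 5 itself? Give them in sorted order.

1, 2, 3, 4, 5, 6, 7, 8

Start at 5.
Its neighbours: 7, 8.
Then their neighbours: 1, 3, 6.
Then next layer: 2.
Then next layer: 4.
Nothing further is reachable.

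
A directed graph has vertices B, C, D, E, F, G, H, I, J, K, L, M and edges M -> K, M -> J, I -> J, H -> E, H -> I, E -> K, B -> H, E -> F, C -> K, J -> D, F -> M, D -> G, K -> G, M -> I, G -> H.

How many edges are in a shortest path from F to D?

3

Distance 0: F.
Distance 1: M.
Distance 2: I, J, K.
Distance 3: D, G — contains D.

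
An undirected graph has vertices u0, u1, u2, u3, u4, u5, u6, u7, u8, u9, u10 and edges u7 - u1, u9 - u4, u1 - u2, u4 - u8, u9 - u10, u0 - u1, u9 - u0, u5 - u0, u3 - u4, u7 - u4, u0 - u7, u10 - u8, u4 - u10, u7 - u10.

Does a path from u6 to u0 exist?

u6 has no edges, so nothing is reachable from it.

No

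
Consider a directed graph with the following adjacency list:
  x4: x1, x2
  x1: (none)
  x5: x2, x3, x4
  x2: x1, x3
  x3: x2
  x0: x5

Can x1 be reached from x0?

Yes

Explore from x0.
Distance 1: reach x5.
Distance 2: reach x2, x3, x4.
Distance 3: reach x1.
Found x1.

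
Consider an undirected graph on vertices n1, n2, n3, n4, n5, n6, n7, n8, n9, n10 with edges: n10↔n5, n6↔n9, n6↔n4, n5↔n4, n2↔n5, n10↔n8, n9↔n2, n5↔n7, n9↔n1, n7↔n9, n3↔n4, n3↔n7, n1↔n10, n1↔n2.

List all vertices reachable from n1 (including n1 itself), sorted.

n1, n2, n3, n4, n5, n6, n7, n8, n9, n10

Start at n1.
Its neighbours: n2, n9, n10.
Then their neighbours: n5, n6, n7, n8.
Then next layer: n3, n4.
Every vertex is now reached.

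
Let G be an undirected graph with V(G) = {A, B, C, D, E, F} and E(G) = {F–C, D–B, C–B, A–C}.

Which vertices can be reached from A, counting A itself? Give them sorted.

A, B, C, D, F

Start at A.
Its neighbours: C.
Then their neighbours: B, F.
Then next layer: D.
Nothing further is reachable.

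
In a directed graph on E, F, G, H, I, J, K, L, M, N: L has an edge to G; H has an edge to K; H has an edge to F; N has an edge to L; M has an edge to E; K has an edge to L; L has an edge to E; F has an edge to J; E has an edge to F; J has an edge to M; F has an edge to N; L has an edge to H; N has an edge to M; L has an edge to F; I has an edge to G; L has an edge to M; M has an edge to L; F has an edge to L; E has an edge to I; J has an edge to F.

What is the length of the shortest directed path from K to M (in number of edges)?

2

Distance 0: K.
Distance 1: L.
Distance 2: E, F, G, H, M — contains M.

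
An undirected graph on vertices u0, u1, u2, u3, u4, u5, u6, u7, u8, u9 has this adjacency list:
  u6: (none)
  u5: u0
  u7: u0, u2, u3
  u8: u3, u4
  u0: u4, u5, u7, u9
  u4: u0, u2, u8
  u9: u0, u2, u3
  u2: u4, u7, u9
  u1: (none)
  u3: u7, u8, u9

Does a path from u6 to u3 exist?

No

u6 has no edges, so nothing is reachable from it.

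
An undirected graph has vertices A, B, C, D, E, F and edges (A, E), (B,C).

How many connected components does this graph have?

From A: component {A, E}.
From B: component {B, C}.
From D: component {D}.
From F: component {F}.
That's 4 components.

4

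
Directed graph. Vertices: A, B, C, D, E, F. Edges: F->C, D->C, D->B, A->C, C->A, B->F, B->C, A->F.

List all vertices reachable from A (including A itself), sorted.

Start at A.
Its neighbours: C, F.
Nothing further is reachable.

A, C, F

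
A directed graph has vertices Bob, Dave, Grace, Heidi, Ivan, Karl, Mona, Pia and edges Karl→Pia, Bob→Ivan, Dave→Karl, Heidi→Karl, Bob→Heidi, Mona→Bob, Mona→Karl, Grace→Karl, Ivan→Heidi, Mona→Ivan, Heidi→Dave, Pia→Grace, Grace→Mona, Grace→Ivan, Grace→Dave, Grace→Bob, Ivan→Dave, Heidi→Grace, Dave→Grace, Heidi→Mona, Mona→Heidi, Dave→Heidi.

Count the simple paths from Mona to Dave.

Mona→Bob→Heidi→Dave
Mona→Bob→Heidi→Grace→Dave
Mona→Bob→Heidi→Grace→Ivan→Dave
Mona→Bob→Heidi→Karl→Pia→Grace→Dave
Mona→Bob→Heidi→Karl→Pia→Grace→Ivan→Dave
Mona→Bob→Ivan→Dave
Mona→Bob→Ivan→Heidi→Dave
Mona→Bob→Ivan→Heidi→Grace→Dave
... and 18 more.

26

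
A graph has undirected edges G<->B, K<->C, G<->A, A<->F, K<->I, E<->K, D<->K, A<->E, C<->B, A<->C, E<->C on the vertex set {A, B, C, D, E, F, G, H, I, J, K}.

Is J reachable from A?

Explore from A.
Distance 1: reach C, E, F, G.
Distance 2: reach B, K.
Distance 3: reach D, I.
The search is exhausted without reaching J; it lies in a different component.

No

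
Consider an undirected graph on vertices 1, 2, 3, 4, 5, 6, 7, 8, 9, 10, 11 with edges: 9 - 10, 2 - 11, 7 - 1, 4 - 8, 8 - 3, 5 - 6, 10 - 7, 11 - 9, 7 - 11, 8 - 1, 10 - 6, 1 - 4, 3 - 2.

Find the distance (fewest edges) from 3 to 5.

Distance 0: 3.
Distance 1: 2, 8.
Distance 2: 1, 4, 11.
Distance 3: 7, 9.
Distance 4: 10.
Distance 5: 6.
Distance 6: 5 — contains 5.

6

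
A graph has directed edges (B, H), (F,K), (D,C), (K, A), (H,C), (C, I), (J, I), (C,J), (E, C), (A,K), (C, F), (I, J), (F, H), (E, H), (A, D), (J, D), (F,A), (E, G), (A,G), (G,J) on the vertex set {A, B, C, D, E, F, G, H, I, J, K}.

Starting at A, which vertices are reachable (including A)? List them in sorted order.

A, C, D, F, G, H, I, J, K

Start at A.
Its neighbours: D, G, K.
Then their neighbours: C, J.
Then next layer: F, I.
Then next layer: H.
Nothing further is reachable.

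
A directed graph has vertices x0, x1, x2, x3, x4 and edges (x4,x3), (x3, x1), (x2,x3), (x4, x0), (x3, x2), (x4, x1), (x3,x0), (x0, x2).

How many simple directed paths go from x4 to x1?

3

x4→x0→x2→x3→x1
x4→x1
x4→x3→x1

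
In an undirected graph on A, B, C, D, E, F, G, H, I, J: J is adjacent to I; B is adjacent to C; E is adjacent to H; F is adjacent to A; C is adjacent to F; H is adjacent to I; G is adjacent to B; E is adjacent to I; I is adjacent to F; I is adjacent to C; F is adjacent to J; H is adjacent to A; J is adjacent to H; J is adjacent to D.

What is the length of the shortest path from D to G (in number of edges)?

Distance 0: D.
Distance 1: J.
Distance 2: F, H, I.
Distance 3: A, C, E.
Distance 4: B.
Distance 5: G — contains G.

5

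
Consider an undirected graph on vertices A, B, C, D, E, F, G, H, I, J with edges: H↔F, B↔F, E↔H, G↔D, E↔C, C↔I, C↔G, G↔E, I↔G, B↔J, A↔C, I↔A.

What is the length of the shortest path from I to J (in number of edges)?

6

Distance 0: I.
Distance 1: A, C, G.
Distance 2: D, E.
Distance 3: H.
Distance 4: F.
Distance 5: B.
Distance 6: J — contains J.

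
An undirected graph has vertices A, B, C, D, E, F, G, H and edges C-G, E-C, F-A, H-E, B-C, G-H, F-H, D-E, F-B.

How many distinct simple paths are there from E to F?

4

E–C–B–F
E–C–G–H–F
E–H–F
E–H–G–C–B–F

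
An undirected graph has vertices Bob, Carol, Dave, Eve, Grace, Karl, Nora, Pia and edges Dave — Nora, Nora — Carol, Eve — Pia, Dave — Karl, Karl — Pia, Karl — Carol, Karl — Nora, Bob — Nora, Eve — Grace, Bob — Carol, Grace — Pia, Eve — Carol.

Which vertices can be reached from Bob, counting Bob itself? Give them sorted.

Bob, Carol, Dave, Eve, Grace, Karl, Nora, Pia

Start at Bob.
Its neighbours: Carol, Nora.
Then their neighbours: Dave, Eve, Karl.
Then next layer: Grace, Pia.
Every vertex is now reached.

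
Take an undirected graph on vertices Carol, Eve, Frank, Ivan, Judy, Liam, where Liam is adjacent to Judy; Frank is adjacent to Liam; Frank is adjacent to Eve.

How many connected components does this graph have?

From Carol: component {Carol}.
From Eve: component {Eve, Frank, Judy, Liam}.
From Ivan: component {Ivan}.
That's 3 components.

3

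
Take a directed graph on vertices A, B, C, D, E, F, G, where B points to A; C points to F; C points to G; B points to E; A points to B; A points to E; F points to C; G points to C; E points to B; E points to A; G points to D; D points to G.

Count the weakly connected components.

2

From A: component {A, B, E}.
From C: component {C, D, F, G}.
That's 2 components.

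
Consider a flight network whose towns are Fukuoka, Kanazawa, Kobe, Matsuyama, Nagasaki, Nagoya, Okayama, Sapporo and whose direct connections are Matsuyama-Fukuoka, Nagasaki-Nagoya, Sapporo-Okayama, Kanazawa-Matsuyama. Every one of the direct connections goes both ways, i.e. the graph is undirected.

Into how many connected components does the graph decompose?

4

From Fukuoka: component {Fukuoka, Kanazawa, Matsuyama}.
From Kobe: component {Kobe}.
From Nagasaki: component {Nagasaki, Nagoya}.
From Okayama: component {Okayama, Sapporo}.
That's 4 components.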